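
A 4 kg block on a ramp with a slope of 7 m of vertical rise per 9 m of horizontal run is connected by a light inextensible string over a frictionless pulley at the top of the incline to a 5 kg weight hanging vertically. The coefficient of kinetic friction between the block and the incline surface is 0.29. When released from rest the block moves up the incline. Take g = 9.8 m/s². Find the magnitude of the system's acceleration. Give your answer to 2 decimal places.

1.77 m/s²

For the block on the incline: the weight component along the slope is m₁g sin 37.87° = 4 × 9.8 × 0.6139 = 24.065 N and the normal force is N = m₁g cos 37.87° = 30.943 N.
Kinetic friction opposes the block's motion up the incline: f = μN = 0.29 × 30.943 = 8.973 N acting down the slope.
Newton's second law for the block (up-slope positive): T − 24.065 − 8.973 = 4 a. For the hanging weight (downward positive): 5 × 9.8 − T = 5 a.
Adding the two equations eliminates T: 15.962 = 9 a, so a = 1.7736 m/s².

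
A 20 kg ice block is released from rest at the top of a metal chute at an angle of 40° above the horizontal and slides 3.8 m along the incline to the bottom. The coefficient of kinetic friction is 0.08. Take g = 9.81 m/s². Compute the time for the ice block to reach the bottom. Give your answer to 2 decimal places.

1.15 s

The weight component along the incline is mg sin 40° = 126.115 N and the normal force is N = mg cos 40° = 150.298 N.
Friction up the slope is f = μN = 0.08 × 150.298 = 12.024 N, so the net downslope force is 126.115 − 12.024 = 114.091 N and a = 114.091 / 20 = 5.7045 m/s².
Starting from rest, L = ½at², so t = √(2L/a) = √(2 × 3.8 / 5.7045) = 1.1542 s.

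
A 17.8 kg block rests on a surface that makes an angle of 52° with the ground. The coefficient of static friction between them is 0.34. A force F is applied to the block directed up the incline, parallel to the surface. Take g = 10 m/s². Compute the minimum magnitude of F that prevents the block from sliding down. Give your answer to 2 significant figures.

100 N

The normal force is N = mg cos 52° = 109.588 N. With F at its minimum the block is on the verge of sliding down, so static friction is at its maximum μ_s N = 0.34 × 109.588 = 37.260 N and acts up the slope.
Equilibrium along the incline: F + μ_s N = mg sin 52°, so F = 140.266 − 37.260 = 103.006 N.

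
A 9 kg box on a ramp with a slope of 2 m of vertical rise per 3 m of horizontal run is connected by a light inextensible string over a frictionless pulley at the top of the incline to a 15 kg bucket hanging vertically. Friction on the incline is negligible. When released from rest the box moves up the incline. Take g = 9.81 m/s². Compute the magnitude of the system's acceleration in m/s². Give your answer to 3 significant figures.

For the box on the incline: the weight component along the slope is m₁g sin 33.69° = 9 × 9.81 × 0.5547 = 48.974 N and the normal force is N = m₁g cos 33.69° = 73.462 N.
Newton's second law for the box (up-slope positive): T − 48.974 = 9 a. For the hanging bucket (downward positive): 15 × 9.81 − T = 15 a.
Adding the two equations eliminates T: 98.176 = 24 a, so a = 4.0907 m/s².

4.09 m/s²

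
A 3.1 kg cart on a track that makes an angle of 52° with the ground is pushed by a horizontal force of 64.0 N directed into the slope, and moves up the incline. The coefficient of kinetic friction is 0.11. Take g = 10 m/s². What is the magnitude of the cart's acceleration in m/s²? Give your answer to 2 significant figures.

The horizontal push has components F cos 52° = 64.0 × 0.6157 = 39.405 N up the incline and F sin 52° = 64.0 × 0.7880 = 50.432 N pressing into the surface.
The normal force is therefore N = mg cos 52° + F sin 52° = 19.087 + 50.432 = 69.519 N, and kinetic friction down the slope is μN = 0.11 × 69.519 = 7.647 N.
Along the incline: F cos 52° − mg sin 52° − μN = ma, so 39.405 − 24.428 − 7.647 = 3.1 a, giving a = 2.3645 m/s².

2.4 m/s²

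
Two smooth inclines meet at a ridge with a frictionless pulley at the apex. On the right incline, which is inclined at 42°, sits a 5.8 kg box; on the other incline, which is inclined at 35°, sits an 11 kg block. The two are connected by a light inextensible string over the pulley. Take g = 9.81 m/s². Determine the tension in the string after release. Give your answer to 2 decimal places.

Resolve each weight along its own incline: the 5.8 kg mass has component 5.8 × 9.81 × sin 42° = 38.072 N down its slope, and the 11 kg mass has 11 × 9.81 × sin 35° = 61.895 N down its slope.
The 11 kg side's 61.895 N exceeds the other side's 38.072 N, so that mass slides down and the 5.8 kg mass slides up. Taking that direction as positive, Newton's second law for the whole system gives 61.895 − 38.072 = (5.8 + 11) a, so a = 23.823 / 16.8 = 1.4180 m/s².
For the 5.8 kg mass (up-slope positive): T − 38.072 = 5.8 × 1.4180, so T = 46.296 N.

46.30 N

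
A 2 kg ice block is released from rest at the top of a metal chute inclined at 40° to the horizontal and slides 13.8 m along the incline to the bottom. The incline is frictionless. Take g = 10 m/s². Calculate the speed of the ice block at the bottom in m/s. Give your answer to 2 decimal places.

The weight component along the incline is mg sin 40° = 12.856 N and the normal force is N = mg cos 40° = 15.321 N.
With no friction, a = g sin 40° = 6.4279 m/s².
Starting from rest over a distance of 13.8 m, v² = 2aL = 2 × 6.4279 × 13.8 = 177.4100, so v = 13.3195 m/s.

13.32 m/s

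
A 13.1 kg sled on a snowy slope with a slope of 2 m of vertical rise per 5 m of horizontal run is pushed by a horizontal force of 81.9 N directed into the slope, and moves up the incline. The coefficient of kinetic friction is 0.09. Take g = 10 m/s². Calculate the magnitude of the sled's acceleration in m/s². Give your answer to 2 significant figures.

1.0 m/s²

The horizontal push has components F cos 21.80° = 81.9 × 0.9285 = 76.044 N up the incline and F sin 21.80° = 81.9 × 0.3714 = 30.418 N pressing into the surface.
The normal force is therefore N = mg cos 21.80° + F sin 21.80° = 121.633 + 30.418 = 152.051 N, and kinetic friction down the slope is μN = 0.09 × 152.051 = 13.685 N.
Along the incline: F cos 21.80° − mg sin 21.80° − μN = ma, so 76.044 − 48.653 − 13.685 = 13.1 a, giving a = 1.0463 m/s².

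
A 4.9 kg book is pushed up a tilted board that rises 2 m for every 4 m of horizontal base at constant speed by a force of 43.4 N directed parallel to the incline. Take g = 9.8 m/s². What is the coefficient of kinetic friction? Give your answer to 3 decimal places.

At constant speed ΣF = 0 along the incline. The applied 43.4 N acts up the slope; the weight component mg sin 26.57° = 21.475 N and kinetic friction μN both act down the slope.
So 43.4 = 21.475 + μ × 42.950, giving μ = (43.4 − 21.475) / 42.950 = 0.5105.

0.510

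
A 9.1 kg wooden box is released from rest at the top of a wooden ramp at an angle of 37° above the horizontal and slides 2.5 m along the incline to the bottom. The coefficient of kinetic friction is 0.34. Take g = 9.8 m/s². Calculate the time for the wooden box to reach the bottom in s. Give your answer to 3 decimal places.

1.243 s

The weight component along the incline is mg sin 37° = 53.670 N and the normal force is N = mg cos 37° = 71.222 N.
Friction up the slope is f = μN = 0.34 × 71.222 = 24.215 N, so the net downslope force is 53.670 − 24.215 = 29.455 N and a = 29.455 / 9.1 = 3.2368 m/s².
Starting from rest, L = ½at², so t = √(2L/a) = √(2 × 2.5 / 3.2368) = 1.2429 s.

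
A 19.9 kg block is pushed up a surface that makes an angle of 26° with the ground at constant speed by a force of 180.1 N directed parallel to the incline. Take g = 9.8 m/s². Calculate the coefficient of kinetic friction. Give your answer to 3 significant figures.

At constant speed ΣF = 0 along the incline. The applied 180.1 N acts up the slope; the weight component mg sin 26° = 85.491 N and kinetic friction μN both act down the slope.
So 180.1 = 85.491 + μ × 175.283, giving μ = (180.1 − 85.491) / 175.283 = 0.5398.

0.540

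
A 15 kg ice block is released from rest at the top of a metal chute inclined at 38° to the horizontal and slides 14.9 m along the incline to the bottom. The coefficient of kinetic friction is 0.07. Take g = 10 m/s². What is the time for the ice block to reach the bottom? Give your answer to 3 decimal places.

2.306 s

The weight component along the incline is mg sin 38° = 92.349 N and the normal force is N = mg cos 38° = 118.202 N.
Friction up the slope is f = μN = 0.07 × 118.202 = 8.274 N, so the net downslope force is 92.349 − 8.274 = 84.075 N and a = 84.075 / 15 = 5.6050 m/s².
Starting from rest, L = ½at², so t = √(2L/a) = √(2 × 14.9 / 5.6050) = 2.3058 s.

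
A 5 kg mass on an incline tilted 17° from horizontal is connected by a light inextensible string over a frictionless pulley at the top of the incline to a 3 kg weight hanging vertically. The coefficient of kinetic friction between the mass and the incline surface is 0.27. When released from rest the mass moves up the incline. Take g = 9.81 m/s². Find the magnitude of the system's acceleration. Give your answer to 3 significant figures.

0.303 m/s²

For the mass on the incline: the weight component along the slope is m₁g sin 17° = 5 × 9.81 × 0.2924 = 14.342 N and the normal force is N = m₁g cos 17° = 46.907 N.
Kinetic friction opposes the mass's motion up the incline: f = μN = 0.27 × 46.907 = 12.665 N acting down the slope.
Newton's second law for the mass (up-slope positive): T − 14.342 − 12.665 = 5 a. For the hanging weight (downward positive): 3 × 9.81 − T = 3 a.
Adding the two equations eliminates T: 2.423 = 8 a, so a = 0.3029 m/s².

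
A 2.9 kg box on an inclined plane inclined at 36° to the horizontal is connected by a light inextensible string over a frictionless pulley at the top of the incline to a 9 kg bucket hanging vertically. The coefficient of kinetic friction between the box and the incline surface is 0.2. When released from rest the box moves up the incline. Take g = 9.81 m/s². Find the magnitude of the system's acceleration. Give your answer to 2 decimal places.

5.63 m/s²

For the box on the incline: the weight component along the slope is m₁g sin 36° = 2.9 × 9.81 × 0.5878 = 16.722 N and the normal force is N = m₁g cos 36° = 23.016 N.
Kinetic friction opposes the box's motion up the incline: f = μN = 0.2 × 23.016 = 4.603 N acting down the slope.
Newton's second law for the box (up-slope positive): T − 16.722 − 4.603 = 2.9 a. For the hanging bucket (downward positive): 9 × 9.81 − T = 9 a.
Adding the two equations eliminates T: 66.965 = 11.9 a, so a = 5.6273 m/s².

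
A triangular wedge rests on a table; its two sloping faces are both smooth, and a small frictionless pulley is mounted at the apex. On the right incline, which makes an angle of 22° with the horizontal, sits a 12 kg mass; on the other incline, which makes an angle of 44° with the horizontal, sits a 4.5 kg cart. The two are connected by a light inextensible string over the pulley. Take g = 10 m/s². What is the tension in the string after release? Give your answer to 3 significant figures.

Resolve each weight along its own incline: the 12 kg mass has component 12 × 10 × sin 22° = 44.953 N down its slope, and the 4.5 kg mass has 4.5 × 10 × sin 44° = 31.260 N down its slope.
The 12 kg side's 44.953 N exceeds the other side's 31.260 N, so that mass slides down and the 4.5 kg mass slides up. Taking that direction as positive, Newton's second law for the whole system gives 44.953 − 31.260 = (12 + 4.5) a, so a = 13.693 / 16.5 = 0.8299 m/s².
For the 4.5 kg mass (up-slope positive): T − 31.260 = 4.5 × 0.8299, so T = 34.995 N.

35.0 N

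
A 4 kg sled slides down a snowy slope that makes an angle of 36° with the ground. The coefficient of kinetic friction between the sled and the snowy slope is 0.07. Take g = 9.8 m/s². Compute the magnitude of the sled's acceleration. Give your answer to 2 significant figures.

Resolving the weight along the incline: the component pulling the sled down the slope is mg sin 36° = 4 × 9.8 × 0.5878 = 23.042 N, and the normal force is N = mg cos 36° = 4 × 9.8 × 0.8090 = 31.713 N.
Kinetic friction acts up the slope with magnitude f = μN = 0.07 × 31.713 = 2.220 N.
Net force along the incline is 23.042 − 2.220 = 20.822 N, so a = 20.822 / 4 = 5.2055 m/s².

5.2 m/s²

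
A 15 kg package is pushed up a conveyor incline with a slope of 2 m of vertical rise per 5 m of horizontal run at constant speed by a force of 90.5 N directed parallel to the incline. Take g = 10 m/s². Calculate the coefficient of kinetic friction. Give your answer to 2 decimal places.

0.25

At constant speed ΣF = 0 along the incline. The applied 90.5 N acts up the slope; the weight component mg sin 21.80° = 55.709 N and kinetic friction μN both act down the slope.
So 90.5 = 55.709 + μ × 139.272, giving μ = (90.5 − 55.709) / 139.272 = 0.2498.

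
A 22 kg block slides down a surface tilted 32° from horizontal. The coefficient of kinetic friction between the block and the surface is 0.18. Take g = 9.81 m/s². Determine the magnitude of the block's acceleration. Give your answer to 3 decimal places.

3.701 m/s²

Resolving the weight along the incline: the component pulling the block down the slope is mg sin 32° = 22 × 9.81 × 0.5299 = 114.363 N, and the normal force is N = mg cos 32° = 22 × 9.81 × 0.8480 = 183.015 N.
Kinetic friction acts up the slope with magnitude f = μN = 0.18 × 183.015 = 32.943 N.
Net force along the incline is 114.363 − 32.943 = 81.420 N, so a = 81.420 / 22 = 3.7009 m/s².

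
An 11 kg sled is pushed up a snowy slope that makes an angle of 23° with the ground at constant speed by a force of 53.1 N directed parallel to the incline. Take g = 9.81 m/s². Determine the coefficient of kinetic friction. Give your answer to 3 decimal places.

At constant speed ΣF = 0 along the incline. The applied 53.1 N acts up the slope; the weight component mg sin 23° = 42.164 N and kinetic friction μN both act down the slope.
So 53.1 = 42.164 + μ × 99.332, giving μ = (53.1 − 42.164) / 99.332 = 0.1101.

0.110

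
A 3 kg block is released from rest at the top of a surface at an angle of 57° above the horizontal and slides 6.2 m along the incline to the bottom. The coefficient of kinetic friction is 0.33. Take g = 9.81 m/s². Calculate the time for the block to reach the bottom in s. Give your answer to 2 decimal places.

The weight component along the incline is mg sin 57° = 24.682 N and the normal force is N = mg cos 57° = 16.029 N.
Friction up the slope is f = μN = 0.33 × 16.029 = 5.290 N, so the net downslope force is 24.682 − 5.290 = 19.392 N and a = 19.392 / 3 = 6.4640 m/s².
Starting from rest, L = ½at², so t = √(2L/a) = √(2 × 6.2 / 6.4640) = 1.3850 s.

1.39 s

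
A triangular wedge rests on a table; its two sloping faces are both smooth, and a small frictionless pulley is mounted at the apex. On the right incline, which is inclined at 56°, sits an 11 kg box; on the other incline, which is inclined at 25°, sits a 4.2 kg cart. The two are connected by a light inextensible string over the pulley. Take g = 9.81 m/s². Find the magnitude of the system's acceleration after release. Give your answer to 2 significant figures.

4.7 m/s²

Resolve each weight along its own incline: the 11 kg mass has component 11 × 9.81 × sin 56° = 89.461 N down its slope, and the 4.2 kg mass has 4.2 × 9.81 × sin 25° = 17.413 N down its slope.
The 11 kg side's 89.461 N exceeds the other side's 17.413 N, so that mass slides down and the 4.2 kg mass slides up. Taking that direction as positive, Newton's second law for the whole system gives 89.461 − 17.413 = (11 + 4.2) a, so a = 72.048 / 15.2 = 4.7400 m/s².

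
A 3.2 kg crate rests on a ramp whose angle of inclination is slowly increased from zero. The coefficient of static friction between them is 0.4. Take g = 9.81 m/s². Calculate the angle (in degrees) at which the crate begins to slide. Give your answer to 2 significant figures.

At the threshold of sliding, static friction is at its maximum μ_s N and exactly balances the weight component along the incline: mg sin θ = μ_s mg cos θ.
Hence tan θ = μ_s = 0.4, so θ = arctan(0.4) = 21.8014°.

22°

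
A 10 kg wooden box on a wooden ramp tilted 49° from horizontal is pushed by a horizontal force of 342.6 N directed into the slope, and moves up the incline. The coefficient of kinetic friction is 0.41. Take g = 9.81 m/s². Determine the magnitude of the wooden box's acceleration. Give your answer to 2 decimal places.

The horizontal push has components F cos 49° = 342.6 × 0.6561 = 224.780 N up the incline and F sin 49° = 342.6 × 0.7547 = 258.560 N pressing into the surface.
The normal force is therefore N = mg cos 49° + F sin 49° = 64.363 + 258.560 = 322.923 N, and kinetic friction down the slope is μN = 0.41 × 322.923 = 132.398 N.
Along the incline: F cos 49° − mg sin 49° − μN = ma, so 224.780 − 74.036 − 132.398 = 10 a, giving a = 1.8346 m/s².

1.83 m/s²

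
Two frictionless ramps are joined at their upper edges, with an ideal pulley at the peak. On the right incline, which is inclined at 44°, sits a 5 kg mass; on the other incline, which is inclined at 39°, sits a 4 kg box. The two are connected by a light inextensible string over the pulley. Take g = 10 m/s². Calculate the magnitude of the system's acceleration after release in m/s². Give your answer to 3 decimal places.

1.062 m/s²

Resolve each weight along its own incline: the 5 kg mass has component 5 × 10 × sin 44° = 34.733 N down its slope, and the 4 kg mass has 4 × 10 × sin 39° = 25.173 N down its slope.
The 5 kg side's 34.733 N exceeds the other side's 25.173 N, so that mass slides down and the 4 kg mass slides up. Taking that direction as positive, Newton's second law for the whole system gives 34.733 − 25.173 = (5 + 4) a, so a = 9.560 / 9 = 1.0622 m/s².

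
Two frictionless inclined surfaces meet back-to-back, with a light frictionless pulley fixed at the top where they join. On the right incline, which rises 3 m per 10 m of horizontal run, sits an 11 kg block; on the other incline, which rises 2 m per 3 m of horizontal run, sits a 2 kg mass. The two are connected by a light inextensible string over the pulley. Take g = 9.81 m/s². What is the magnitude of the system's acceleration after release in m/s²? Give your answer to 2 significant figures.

Resolve each weight along its own incline: the 11 kg mass has component 11 × 9.81 × sin 16.70° = 31.008 N down its slope, and the 2 kg mass has 2 × 9.81 × sin 33.69° = 10.883 N down its slope.
The 11 kg side's 31.008 N exceeds the other side's 10.883 N, so that mass slides down and the 2 kg mass slides up. Taking that direction as positive, Newton's second law for the whole system gives 31.008 − 10.883 = (11 + 2) a, so a = 20.125 / 13 = 1.5481 m/s².

1.5 m/s²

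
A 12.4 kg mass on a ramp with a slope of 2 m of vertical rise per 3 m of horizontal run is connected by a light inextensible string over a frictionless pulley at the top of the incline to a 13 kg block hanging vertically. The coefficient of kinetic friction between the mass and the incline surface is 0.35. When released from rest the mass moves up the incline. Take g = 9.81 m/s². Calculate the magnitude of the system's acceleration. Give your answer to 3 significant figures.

0.970 m/s²

For the mass on the incline: the weight component along the slope is m₁g sin 33.69° = 12.4 × 9.81 × 0.5547 = 67.476 N and the normal force is N = m₁g cos 33.69° = 101.214 N.
Kinetic friction opposes the mass's motion up the incline: f = μN = 0.35 × 101.214 = 35.425 N acting down the slope.
Newton's second law for the mass (up-slope positive): T − 67.476 − 35.425 = 12.4 a. For the hanging block (downward positive): 13 × 9.81 − T = 13 a.
Adding the two equations eliminates T: 24.629 = 25.4 a, so a = 0.9696 m/s².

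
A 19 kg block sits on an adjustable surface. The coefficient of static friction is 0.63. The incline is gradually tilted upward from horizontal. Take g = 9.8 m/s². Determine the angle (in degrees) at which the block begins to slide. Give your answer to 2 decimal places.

32.21°

At the threshold of sliding, static friction is at its maximum μ_s N and exactly balances the weight component along the incline: mg sin θ = μ_s mg cos θ.
Hence tan θ = μ_s = 0.63, so θ = arctan(0.63) = 32.2109°.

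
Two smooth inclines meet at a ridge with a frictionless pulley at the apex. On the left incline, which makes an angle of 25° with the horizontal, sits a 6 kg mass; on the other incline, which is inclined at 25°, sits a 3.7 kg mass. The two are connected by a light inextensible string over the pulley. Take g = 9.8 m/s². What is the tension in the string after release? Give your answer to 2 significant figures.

19 N

Resolve each weight along its own incline: the 6 kg mass has component 6 × 9.8 × sin 25° = 24.850 N down its slope, and the 3.7 kg mass has 3.7 × 9.8 × sin 25° = 15.324 N down its slope.
The 6 kg side's 24.850 N exceeds the other side's 15.324 N, so that mass slides down and the 3.7 kg mass slides up. Taking that direction as positive, Newton's second law for the whole system gives 24.850 − 15.324 = (6 + 3.7) a, so a = 9.526 / 9.7 = 0.9821 m/s².
For the 3.7 kg mass (up-slope positive): T − 15.324 = 3.7 × 0.9821, so T = 18.958 N.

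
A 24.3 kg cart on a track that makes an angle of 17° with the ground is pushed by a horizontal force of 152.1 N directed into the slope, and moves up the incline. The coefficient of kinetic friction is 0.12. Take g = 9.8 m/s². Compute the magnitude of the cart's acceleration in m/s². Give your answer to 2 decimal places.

1.78 m/s²

The horizontal push has components F cos 17° = 152.1 × 0.9563 = 145.453 N up the incline and F sin 17° = 152.1 × 0.2924 = 44.474 N pressing into the surface.
The normal force is therefore N = mg cos 17° + F sin 17° = 227.733 + 44.474 = 272.207 N, and kinetic friction down the slope is μN = 0.12 × 272.207 = 32.665 N.
Along the incline: F cos 17° − mg sin 17° − μN = ma, so 145.453 − 69.632 − 32.665 = 24.3 a, giving a = 1.7760 m/s².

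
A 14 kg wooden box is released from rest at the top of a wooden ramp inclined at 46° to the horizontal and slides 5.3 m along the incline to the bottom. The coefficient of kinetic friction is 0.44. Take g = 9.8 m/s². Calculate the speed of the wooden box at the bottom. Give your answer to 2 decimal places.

The weight component along the incline is mg sin 46° = 98.693 N and the normal force is N = mg cos 46° = 95.307 N.
Friction up the slope is f = μN = 0.44 × 95.307 = 41.935 N, so the net downslope force is 98.693 − 41.935 = 56.758 N and a = 56.758 / 14 = 4.0541 m/s².
Starting from rest over a distance of 5.3 m, v² = 2aL = 2 × 4.0541 × 5.3 = 42.9735, so v = 6.5554 m/s.

6.56 m/s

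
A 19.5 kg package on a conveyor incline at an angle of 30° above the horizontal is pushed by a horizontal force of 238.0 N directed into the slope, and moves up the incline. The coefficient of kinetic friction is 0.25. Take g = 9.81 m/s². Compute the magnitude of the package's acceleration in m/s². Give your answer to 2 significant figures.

The horizontal push has components F cos 30° = 238.0 × 0.8660 = 206.108 N up the incline and F sin 30° = 238.0 × 0.5000 = 119.000 N pressing into the surface.
The normal force is therefore N = mg cos 30° + F sin 30° = 165.661 + 119.000 = 284.661 N, and kinetic friction down the slope is μN = 0.25 × 284.661 = 71.165 N.
Along the incline: F cos 30° − mg sin 30° − μN = ma, so 206.108 − 95.648 − 71.165 = 19.5 a, giving a = 2.0151 m/s².

2.0 m/s²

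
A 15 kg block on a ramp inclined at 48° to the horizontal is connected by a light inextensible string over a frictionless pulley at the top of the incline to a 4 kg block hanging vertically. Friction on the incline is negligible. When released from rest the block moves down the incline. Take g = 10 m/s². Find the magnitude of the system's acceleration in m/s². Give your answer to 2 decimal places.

3.76 m/s²

For the block on the incline: the weight component along the slope is m₁g sin 48° = 15 × 10 × 0.7431 = 111.465 N and the normal force is N = m₁g cos 48° = 100.370 N.
Newton's second law for the block (down-slope positive): 111.465 − T = 15 a. For the hanging block (upward positive): T − 4 × 10 = 4 a.
Adding the two equations eliminates T: 71.465 = 19 a, so a = 3.7613 m/s².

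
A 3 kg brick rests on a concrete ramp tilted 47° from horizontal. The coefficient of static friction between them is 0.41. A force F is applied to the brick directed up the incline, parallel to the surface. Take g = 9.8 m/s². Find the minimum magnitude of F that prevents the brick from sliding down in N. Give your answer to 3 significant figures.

13.3 N

The normal force is N = mg cos 47° = 20.051 N. With F at its minimum the brick is on the verge of sliding down, so static friction is at its maximum μ_s N = 0.41 × 20.051 = 8.221 N and acts up the slope.
Equilibrium along the incline: F + μ_s N = mg sin 47°, so F = 21.502 − 8.221 = 13.281 N.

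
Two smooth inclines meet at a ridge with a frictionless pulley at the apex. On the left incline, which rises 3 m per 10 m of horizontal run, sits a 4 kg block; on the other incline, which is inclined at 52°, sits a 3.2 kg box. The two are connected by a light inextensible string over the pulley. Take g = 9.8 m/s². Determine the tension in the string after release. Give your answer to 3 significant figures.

18.7 N

Resolve each weight along its own incline: the 4 kg mass has component 4 × 9.8 × sin 16.70° = 11.264 N down its slope, and the 3.2 kg mass has 3.2 × 9.8 × sin 52° = 24.712 N down its slope.
The 3.2 kg side's 24.712 N exceeds the other side's 11.264 N, so that mass slides down and the 4 kg mass slides up. Taking that direction as positive, Newton's second law for the whole system gives 24.712 − 11.264 = (4 + 3.2) a, so a = 13.448 / 7.2 = 1.8678 m/s².
For the 4 kg mass (up-slope positive): T − 11.264 = 4 × 1.8678, so T = 18.735 N.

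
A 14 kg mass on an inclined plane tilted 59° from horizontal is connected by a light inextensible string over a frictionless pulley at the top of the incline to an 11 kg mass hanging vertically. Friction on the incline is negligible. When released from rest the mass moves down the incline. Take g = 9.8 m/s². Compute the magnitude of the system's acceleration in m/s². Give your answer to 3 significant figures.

For the mass on the incline: the weight component along the slope is m₁g sin 59° = 14 × 9.8 × 0.8572 = 117.608 N and the normal force is N = m₁g cos 59° = 70.663 N.
Newton's second law for the mass (down-slope positive): 117.608 − T = 14 a. For the hanging mass (upward positive): T − 11 × 9.8 = 11 a.
Adding the two equations eliminates T: 9.808 = 25 a, so a = 0.3923 m/s².

0.392 m/s²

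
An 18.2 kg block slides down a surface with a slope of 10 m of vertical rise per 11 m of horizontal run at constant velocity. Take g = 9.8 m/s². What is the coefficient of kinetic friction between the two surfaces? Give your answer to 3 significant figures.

At constant velocity the net force along the incline is zero: mg sin 42.27° = μ mg cos 42.27°.
So μ = tan 42.27° = 0.6727 / 0.7399 = 0.9092.

0.909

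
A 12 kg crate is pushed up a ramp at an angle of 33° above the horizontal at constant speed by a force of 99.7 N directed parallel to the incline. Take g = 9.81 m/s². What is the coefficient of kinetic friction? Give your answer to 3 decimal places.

At constant speed ΣF = 0 along the incline. The applied 99.7 N acts up the slope; the weight component mg sin 33° = 64.115 N and kinetic friction μN both act down the slope.
So 99.7 = 64.115 + μ × 98.728, giving μ = (99.7 − 64.115) / 98.728 = 0.3604.

0.360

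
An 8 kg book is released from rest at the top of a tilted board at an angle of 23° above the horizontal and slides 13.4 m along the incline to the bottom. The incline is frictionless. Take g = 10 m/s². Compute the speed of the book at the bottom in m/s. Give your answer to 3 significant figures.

The weight component along the incline is mg sin 23° = 31.258 N and the normal force is N = mg cos 23° = 73.640 N.
With no friction, a = g sin 23° = 3.9073 m/s².
Starting from rest over a distance of 13.4 m, v² = 2aL = 2 × 3.9073 × 13.4 = 104.7156, so v = 10.2331 m/s.

10.2 m/s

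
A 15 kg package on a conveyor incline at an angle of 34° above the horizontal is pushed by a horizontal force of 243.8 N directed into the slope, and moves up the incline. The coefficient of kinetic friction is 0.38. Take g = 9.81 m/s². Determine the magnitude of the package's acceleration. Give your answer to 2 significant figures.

The horizontal push has components F cos 34° = 243.8 × 0.8290 = 202.110 N up the incline and F sin 34° = 243.8 × 0.5592 = 136.333 N pressing into the surface.
The normal force is therefore N = mg cos 34° + F sin 34° = 121.987 + 136.333 = 258.320 N, and kinetic friction down the slope is μN = 0.38 × 258.320 = 98.162 N.
Along the incline: F cos 34° − mg sin 34° − μN = ma, so 202.110 − 82.286 − 98.162 = 15 a, giving a = 1.4441 m/s².

1.4 m/s²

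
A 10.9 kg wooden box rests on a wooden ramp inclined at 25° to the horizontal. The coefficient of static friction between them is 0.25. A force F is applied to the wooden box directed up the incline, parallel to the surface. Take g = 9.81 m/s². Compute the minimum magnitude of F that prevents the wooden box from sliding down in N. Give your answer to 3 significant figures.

The normal force is N = mg cos 25° = 96.911 N. With F at its minimum the wooden box is on the verge of sliding down, so static friction is at its maximum μ_s N = 0.25 × 96.911 = 24.228 N and acts up the slope.
Equilibrium along the incline: F + μ_s N = mg sin 25°, so F = 45.190 − 24.228 = 20.962 N.

21.0 N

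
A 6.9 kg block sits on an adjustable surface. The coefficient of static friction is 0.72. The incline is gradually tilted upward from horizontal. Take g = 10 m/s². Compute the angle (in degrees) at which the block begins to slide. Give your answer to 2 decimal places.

At the threshold of sliding, static friction is at its maximum μ_s N and exactly balances the weight component along the incline: mg sin θ = μ_s mg cos θ.
Hence tan θ = μ_s = 0.72, so θ = arctan(0.72) = 35.7539°.

35.75°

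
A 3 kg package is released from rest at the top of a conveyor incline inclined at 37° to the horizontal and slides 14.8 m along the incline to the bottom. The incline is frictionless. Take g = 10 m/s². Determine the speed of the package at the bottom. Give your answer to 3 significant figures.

The weight component along the incline is mg sin 37° = 18.054 N and the normal force is N = mg cos 37° = 23.959 N.
With no friction, a = g sin 37° = 6.0182 m/s².
Starting from rest over a distance of 14.8 m, v² = 2aL = 2 × 6.0182 × 14.8 = 178.1387, so v = 13.3469 m/s.

13.3 m/s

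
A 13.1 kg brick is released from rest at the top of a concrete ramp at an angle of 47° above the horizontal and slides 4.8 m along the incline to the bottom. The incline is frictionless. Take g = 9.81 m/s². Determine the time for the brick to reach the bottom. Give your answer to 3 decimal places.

The weight component along the incline is mg sin 47° = 93.987 N and the normal force is N = mg cos 47° = 87.644 N.
With no friction, a = g sin 47° = 7.1746 m/s².
Starting from rest, L = ½at², so t = √(2L/a) = √(2 × 4.8 / 7.1746) = 1.1567 s.

1.157 s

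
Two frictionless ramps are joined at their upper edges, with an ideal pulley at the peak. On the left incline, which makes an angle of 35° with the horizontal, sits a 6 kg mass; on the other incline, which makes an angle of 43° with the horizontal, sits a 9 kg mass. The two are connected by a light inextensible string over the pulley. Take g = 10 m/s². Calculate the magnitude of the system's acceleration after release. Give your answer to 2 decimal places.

1.80 m/s²

Resolve each weight along its own incline: the 6 kg mass has component 6 × 10 × sin 35° = 34.415 N down its slope, and the 9 kg mass has 9 × 10 × sin 43° = 61.380 N down its slope.
The 9 kg side's 61.380 N exceeds the other side's 34.415 N, so that mass slides down and the 6 kg mass slides up. Taking that direction as positive, Newton's second law for the whole system gives 61.380 − 34.415 = (6 + 9) a, so a = 26.965 / 15 = 1.7977 m/s².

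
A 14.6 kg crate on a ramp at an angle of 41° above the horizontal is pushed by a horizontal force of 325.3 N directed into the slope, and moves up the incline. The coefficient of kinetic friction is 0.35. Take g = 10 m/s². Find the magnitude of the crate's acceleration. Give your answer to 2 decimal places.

2.50 m/s²

The horizontal push has components F cos 41° = 325.3 × 0.7547 = 245.504 N up the incline and F sin 41° = 325.3 × 0.6561 = 213.429 N pressing into the surface.
The normal force is therefore N = mg cos 41° + F sin 41° = 110.186 + 213.429 = 323.615 N, and kinetic friction down the slope is μN = 0.35 × 323.615 = 113.265 N.
Along the incline: F cos 41° − mg sin 41° − μN = ma, so 245.504 − 95.791 − 113.265 = 14.6 a, giving a = 2.4964 m/s².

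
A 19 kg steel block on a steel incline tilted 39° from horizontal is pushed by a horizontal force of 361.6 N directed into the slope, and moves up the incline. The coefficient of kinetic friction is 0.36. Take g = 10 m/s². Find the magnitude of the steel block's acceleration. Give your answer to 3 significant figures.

1.39 m/s²

The horizontal push has components F cos 39° = 361.6 × 0.7771 = 280.999 N up the incline and F sin 39° = 361.6 × 0.6293 = 227.555 N pressing into the surface.
The normal force is therefore N = mg cos 39° + F sin 39° = 147.649 + 227.555 = 375.204 N, and kinetic friction down the slope is μN = 0.36 × 375.204 = 135.073 N.
Along the incline: F cos 39° − mg sin 39° − μN = ma, so 280.999 − 119.567 − 135.073 = 19 a, giving a = 1.3873 m/s².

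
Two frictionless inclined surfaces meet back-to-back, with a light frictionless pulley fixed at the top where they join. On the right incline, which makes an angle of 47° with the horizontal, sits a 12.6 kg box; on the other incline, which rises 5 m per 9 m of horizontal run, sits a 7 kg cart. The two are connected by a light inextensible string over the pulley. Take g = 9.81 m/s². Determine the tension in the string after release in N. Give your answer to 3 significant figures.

53.7 N

Resolve each weight along its own incline: the 12.6 kg mass has component 12.6 × 9.81 × sin 47° = 90.400 N down its slope, and the 7 kg mass has 7 × 9.81 × sin 29.05° = 33.349 N down its slope.
The 12.6 kg side's 90.400 N exceeds the other side's 33.349 N, so that mass slides down and the 7 kg mass slides up. Taking that direction as positive, Newton's second law for the whole system gives 90.400 − 33.349 = (12.6 + 7) a, so a = 57.051 / 19.6 = 2.9108 m/s².
For the 7 kg mass (up-slope positive): T − 33.349 = 7 × 2.9108, so T = 53.725 N.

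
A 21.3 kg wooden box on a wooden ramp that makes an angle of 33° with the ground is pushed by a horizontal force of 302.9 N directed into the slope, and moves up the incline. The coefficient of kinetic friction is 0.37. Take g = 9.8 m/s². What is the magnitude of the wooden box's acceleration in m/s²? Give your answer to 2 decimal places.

0.68 m/s²

The horizontal push has components F cos 33° = 302.9 × 0.8387 = 254.042 N up the incline and F sin 33° = 302.9 × 0.5446 = 164.959 N pressing into the surface.
The normal force is therefore N = mg cos 33° + F sin 33° = 175.070 + 164.959 = 340.029 N, and kinetic friction down the slope is μN = 0.37 × 340.029 = 125.811 N.
Along the incline: F cos 33° − mg sin 33° − μN = ma, so 254.042 − 113.680 − 125.811 = 21.3 a, giving a = 0.6831 m/s².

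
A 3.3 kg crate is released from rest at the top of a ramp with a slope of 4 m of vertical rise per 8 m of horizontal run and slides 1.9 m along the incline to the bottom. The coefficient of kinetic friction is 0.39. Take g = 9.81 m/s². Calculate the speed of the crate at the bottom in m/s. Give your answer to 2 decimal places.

The weight component along the incline is mg sin 26.57° = 14.478 N and the normal force is N = mg cos 26.57° = 28.955 N.
Friction up the slope is f = μN = 0.39 × 28.955 = 11.292 N, so the net downslope force is 14.478 − 11.292 = 3.186 N and a = 3.186 / 3.3 = 0.9655 m/s².
Starting from rest over a distance of 1.9 m, v² = 2aL = 2 × 0.9655 × 1.9 = 3.6689, so v = 1.9154 m/s.

1.92 m/s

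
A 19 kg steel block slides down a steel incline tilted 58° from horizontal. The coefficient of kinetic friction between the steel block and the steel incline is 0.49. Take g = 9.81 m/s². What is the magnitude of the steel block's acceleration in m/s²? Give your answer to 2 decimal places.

Resolving the weight along the incline: the component pulling the steel block down the slope is mg sin 58° = 19 × 9.81 × 0.8480 = 158.059 N, and the normal force is N = mg cos 58° = 19 × 9.81 × 0.5299 = 98.768 N.
Kinetic friction acts up the slope with magnitude f = μN = 0.49 × 98.768 = 48.396 N.
Net force along the incline is 158.059 − 48.396 = 109.663 N, so a = 109.663 / 19 = 5.7717 m/s².

5.77 m/s²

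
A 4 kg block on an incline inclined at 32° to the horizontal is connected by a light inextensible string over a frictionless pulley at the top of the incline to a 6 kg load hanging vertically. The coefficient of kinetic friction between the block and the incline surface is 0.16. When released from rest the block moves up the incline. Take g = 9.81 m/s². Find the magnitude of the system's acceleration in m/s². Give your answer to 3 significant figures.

3.27 m/s²

For the block on the incline: the weight component along the slope is m₁g sin 32° = 4 × 9.81 × 0.5299 = 20.793 N and the normal force is N = m₁g cos 32° = 33.277 N.
Kinetic friction opposes the block's motion up the incline: f = μN = 0.16 × 33.277 = 5.324 N acting down the slope.
Newton's second law for the block (up-slope positive): T − 20.793 − 5.324 = 4 a. For the hanging load (downward positive): 6 × 9.81 − T = 6 a.
Adding the two equations eliminates T: 32.743 = 10 a, so a = 3.2743 m/s².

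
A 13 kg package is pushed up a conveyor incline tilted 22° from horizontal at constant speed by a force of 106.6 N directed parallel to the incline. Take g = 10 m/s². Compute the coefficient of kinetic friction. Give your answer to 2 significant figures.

At constant speed ΣF = 0 along the incline. The applied 106.6 N acts up the slope; the weight component mg sin 22° = 48.699 N and kinetic friction μN both act down the slope.
So 106.6 = 48.699 + μ × 120.534, giving μ = (106.6 − 48.699) / 120.534 = 0.4804.

0.48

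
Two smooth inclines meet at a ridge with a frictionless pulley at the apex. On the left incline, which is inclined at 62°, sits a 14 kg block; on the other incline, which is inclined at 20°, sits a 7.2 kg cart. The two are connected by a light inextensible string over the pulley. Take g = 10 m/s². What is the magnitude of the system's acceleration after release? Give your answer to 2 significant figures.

4.7 m/s²

Resolve each weight along its own incline: the 14 kg mass has component 14 × 10 × sin 62° = 123.613 N down its slope, and the 7.2 kg mass has 7.2 × 10 × sin 20° = 24.625 N down its slope.
The 14 kg side's 123.613 N exceeds the other side's 24.625 N, so that mass slides down and the 7.2 kg mass slides up. Taking that direction as positive, Newton's second law for the whole system gives 123.613 − 24.625 = (14 + 7.2) a, so a = 98.988 / 21.2 = 4.6692 m/s².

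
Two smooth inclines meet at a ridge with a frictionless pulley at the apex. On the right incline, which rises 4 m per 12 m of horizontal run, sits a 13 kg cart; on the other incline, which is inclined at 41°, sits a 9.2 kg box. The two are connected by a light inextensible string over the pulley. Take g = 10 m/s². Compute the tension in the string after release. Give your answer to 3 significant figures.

52.4 N

Resolve each weight along its own incline: the 13 kg mass has component 13 × 10 × sin 18.43° = 41.110 N down its slope, and the 9.2 kg mass has 9.2 × 10 × sin 41° = 60.357 N down its slope.
The 9.2 kg side's 60.357 N exceeds the other side's 41.110 N, so that mass slides down and the 13 kg mass slides up. Taking that direction as positive, Newton's second law for the whole system gives 60.357 − 41.110 = (13 + 9.2) a, so a = 19.247 / 22.2 = 0.8670 m/s².
For the 13 kg mass (up-slope positive): T − 41.110 = 13 × 0.8670, so T = 52.381 N.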